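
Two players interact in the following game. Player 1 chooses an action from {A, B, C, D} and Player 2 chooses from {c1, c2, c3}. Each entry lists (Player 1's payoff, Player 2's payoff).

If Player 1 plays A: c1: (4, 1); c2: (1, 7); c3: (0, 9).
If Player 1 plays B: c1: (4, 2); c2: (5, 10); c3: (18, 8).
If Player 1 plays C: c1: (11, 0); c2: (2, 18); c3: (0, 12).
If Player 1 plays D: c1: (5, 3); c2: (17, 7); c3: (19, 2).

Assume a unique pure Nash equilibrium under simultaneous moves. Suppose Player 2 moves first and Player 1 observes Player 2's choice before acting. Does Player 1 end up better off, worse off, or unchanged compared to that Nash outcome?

unchanged

Backward induction with Player 2 moving first.
- c1 → Player 1 plays C (best of 4, 4, 11, 5); Player 2 gets 0.
- c2 → Player 1 plays D (best of 1, 5, 2, 17); Player 2 gets 7.
- c3 → Player 1 plays D (best of 0, 18, 0, 19); Player 2 gets 2.
Player 2's induced payoffs are 0, 7, 2, so Player 2 commits to c2. Subgame-perfect outcome: (D, c2) with payoffs (17, 7).
Now find the simultaneous Nash equilibrium.
Player 1's best replies: c1→C; c2→D; c3→D.
Player 2's best replies: A→c3; B→c2; C→c2; D→c2.
Only (D, c2) has each player best-responding; Nash payoffs (17, 7).
Player 1 earns 17 sequentially versus 17 at the Nash outcome: unchanged.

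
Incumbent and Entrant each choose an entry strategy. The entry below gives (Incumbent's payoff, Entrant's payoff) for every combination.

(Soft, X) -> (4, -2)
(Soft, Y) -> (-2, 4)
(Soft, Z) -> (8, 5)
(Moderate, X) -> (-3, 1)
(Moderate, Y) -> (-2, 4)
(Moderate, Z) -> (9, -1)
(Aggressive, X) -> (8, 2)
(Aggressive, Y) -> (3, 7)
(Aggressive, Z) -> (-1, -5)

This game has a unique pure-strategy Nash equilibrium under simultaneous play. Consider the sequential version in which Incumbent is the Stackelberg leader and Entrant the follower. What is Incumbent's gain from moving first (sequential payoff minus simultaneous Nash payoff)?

Solve by backward induction (Incumbent leads).
- Soft: Entrant compares -2, 4, 5 and picks Z; Incumbent would get 8.
- Moderate: Entrant compares 1, 4, -1 and picks Y; Incumbent would get -2.
- Aggressive: Entrant compares 2, 7, -5 and picks Y; Incumbent would get 3.
Incumbent's induced payoffs are 8, -2, 3, so Incumbent commits to Soft. Subgame-perfect outcome: (Soft, Z) with payoffs (8, 5).
For the simultaneous game, intersect best replies.
Incumbent's best replies: X→Aggressive; Y→Aggressive; Z→Moderate.
Entrant's best replies: Soft→Z; Moderate→Y; Aggressive→Y.
The unique mutual best reply is (Aggressive, Y), giving (3, 7).
Incumbent's commitment gain: 8 − 3 = 5.

5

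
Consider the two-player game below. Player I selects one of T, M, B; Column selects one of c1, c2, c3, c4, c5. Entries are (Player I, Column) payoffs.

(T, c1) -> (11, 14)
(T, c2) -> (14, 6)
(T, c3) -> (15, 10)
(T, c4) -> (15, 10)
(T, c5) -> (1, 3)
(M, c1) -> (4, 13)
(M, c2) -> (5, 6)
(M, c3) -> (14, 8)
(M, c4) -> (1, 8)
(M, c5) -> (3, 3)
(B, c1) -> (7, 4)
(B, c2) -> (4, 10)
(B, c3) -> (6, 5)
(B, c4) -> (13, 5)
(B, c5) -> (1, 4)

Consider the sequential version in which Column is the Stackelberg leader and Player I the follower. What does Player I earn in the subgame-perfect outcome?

Player I best-responds to each possible Column move:
- c1: Player I compares 11, 4, 7 and picks T; Column would get 14.
- c2: Player I compares 14, 5, 4 and picks T; Column would get 6.
- c3: Player I compares 15, 14, 6 and picks T; Column would get 10.
- c4: Player I compares 15, 1, 13 and picks T; Column would get 10.
- c5: Player I compares 1, 3, 1 and picks M; Column would get 3.
Column's induced payoffs are 14, 6, 10, 10, 3, so Column commits to c1. Subgame-perfect outcome: (T, c1) with payoffs (11, 14).

11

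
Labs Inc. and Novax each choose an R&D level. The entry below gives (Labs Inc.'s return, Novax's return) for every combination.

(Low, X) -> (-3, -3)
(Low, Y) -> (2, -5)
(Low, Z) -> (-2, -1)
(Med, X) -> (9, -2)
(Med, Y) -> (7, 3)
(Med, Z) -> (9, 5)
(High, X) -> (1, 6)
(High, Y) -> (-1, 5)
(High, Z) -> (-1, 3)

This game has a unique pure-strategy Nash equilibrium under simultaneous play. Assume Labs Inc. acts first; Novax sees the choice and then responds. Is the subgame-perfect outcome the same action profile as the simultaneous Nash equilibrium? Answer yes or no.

yes

Novax best-responds to each possible Labs Inc. move:
- Low: BR = Z, leader payoff -2.
- Med: BR = Z, leader payoff 9.
- High: BR = X, leader payoff 1.
Among -2, 9, 1, the best is 9 at Med. Subgame-perfect outcome: (Med, Z) with payoffs (9, 5).
Under simultaneous play:
Labs Inc.'s best replies: X→Med; Y→Med; Z→Med.
Novax's best replies: Low→Z; Med→Z; High→X.
Only (Med, Z) has each player best-responding; Nash payoffs (9, 5).
Sequential outcome (Med, Z) coincides with the Nash profile (Med, Z).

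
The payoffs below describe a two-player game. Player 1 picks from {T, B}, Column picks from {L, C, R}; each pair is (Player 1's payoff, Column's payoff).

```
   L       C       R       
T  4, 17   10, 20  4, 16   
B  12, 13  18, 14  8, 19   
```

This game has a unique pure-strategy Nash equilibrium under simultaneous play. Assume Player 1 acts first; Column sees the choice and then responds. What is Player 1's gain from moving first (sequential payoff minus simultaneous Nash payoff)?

Column best-responds to each possible Player 1 move:
- T: BR = C, leader payoff 10.
- B: BR = R, leader payoff 8.
Player 1's induced payoffs are 10, 8, so Player 1 commits to T. Subgame-perfect outcome: (T, C) with payoffs (10, 20).
For the simultaneous game, intersect best replies.
Player 1's best replies: L→B; C→B; R→B.
Column's best replies: T→C; B→R.
The unique mutual best reply is (B, R), giving (8, 19).
Player 1's commitment gain: 10 − 8 = 2.

2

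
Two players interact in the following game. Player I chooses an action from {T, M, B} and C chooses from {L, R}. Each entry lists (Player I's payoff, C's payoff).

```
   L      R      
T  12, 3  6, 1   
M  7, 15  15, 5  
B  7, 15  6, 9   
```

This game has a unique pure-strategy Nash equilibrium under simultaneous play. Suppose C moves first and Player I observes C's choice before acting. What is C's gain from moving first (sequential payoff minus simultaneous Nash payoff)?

2

Solve by backward induction (C leads).
- L: Player I compares 12, 7, 7 and picks T; C would get 3.
- R: Player I compares 6, 15, 6 and picks M; C would get 5.
C's induced payoffs are 3, 5, so C commits to R. Subgame-perfect outcome: (M, R) with payoffs (15, 5).
Under simultaneous play:
Player I's best replies: L→T; R→M.
C's best replies: T→L; M→L; B→L.
The unique mutual best reply is (T, L), giving (12, 3).
C's commitment gain: 5 − 3 = 2.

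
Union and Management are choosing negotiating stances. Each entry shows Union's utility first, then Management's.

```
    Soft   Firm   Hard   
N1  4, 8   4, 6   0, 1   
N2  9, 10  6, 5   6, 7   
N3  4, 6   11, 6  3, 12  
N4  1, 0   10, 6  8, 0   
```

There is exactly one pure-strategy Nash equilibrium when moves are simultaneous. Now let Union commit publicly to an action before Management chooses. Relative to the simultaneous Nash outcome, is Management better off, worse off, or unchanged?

worse off

Management best-responds to each possible Union move:
- N1 → Management plays Soft (best of 8, 6, 1); Union gets 4.
- N2 → Management plays Soft (best of 10, 5, 7); Union gets 9.
- N3 → Management plays Hard (best of 6, 6, 12); Union gets 3.
- N4 → Management plays Firm (best of 0, 6, 0); Union gets 10.
Among 4, 9, 3, 10, the best is 10 at N4. Subgame-perfect outcome: (N4, Firm) with payoffs (10, 6).
Under simultaneous play:
Union's best replies: Soft→N2; Firm→N3; Hard→N4.
Management's best replies: N1→Soft; N2→Soft; N3→Hard; N4→Firm.
Only (N2, Soft) has each player best-responding; Nash payoffs (9, 10).
Management earns 6 sequentially versus 10 at the Nash outcome: worse off.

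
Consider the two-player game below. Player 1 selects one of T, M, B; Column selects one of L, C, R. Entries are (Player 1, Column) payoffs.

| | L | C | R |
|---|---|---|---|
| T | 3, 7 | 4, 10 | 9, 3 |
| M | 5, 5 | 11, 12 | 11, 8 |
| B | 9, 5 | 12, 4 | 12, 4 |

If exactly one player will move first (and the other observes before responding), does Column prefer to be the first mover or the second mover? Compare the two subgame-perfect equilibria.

If Player 1 leads: Column's best replies are T→C, M→C, B→L; Player 1's induced payoffs 4, 11, 9; outcome (M, C), payoffs (11, 12).
If Column leads: Player 1's best replies are L→B, C→B, R→B; Column's induced payoffs 5, 4, 4; outcome (B, L), payoffs (9, 5).
Column gets 5 moving first and 12 moving second, so Column prefers to move second.

second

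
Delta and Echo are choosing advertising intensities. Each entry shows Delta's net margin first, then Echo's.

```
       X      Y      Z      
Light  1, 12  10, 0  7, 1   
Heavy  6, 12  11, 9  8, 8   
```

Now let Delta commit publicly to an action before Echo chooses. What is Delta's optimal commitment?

Heavy

Work backward from Echo's decision.
- Light: Echo compares 12, 0, 1 and picks X; Delta would get 1.
- Heavy: Echo compares 12, 9, 8 and picks X; Delta would get 6.
Among 1, 6, the best is 6 at Heavy. Subgame-perfect outcome: (Heavy, X) with payoffs (6, 12).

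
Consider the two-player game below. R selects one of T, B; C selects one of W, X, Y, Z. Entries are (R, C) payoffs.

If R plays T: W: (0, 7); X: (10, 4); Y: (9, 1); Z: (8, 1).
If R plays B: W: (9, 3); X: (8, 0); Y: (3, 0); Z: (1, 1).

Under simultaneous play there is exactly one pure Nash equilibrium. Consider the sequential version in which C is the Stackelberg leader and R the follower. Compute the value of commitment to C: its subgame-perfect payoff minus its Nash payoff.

1

Work backward from R's decision.
- W → R plays B (best of 0, 9); C gets 3.
- X → R plays T (best of 10, 8); C gets 4.
- Y → R plays T (best of 9, 3); C gets 1.
- Z → R plays T (best of 8, 1); C gets 1.
C's induced payoffs are 3, 4, 1, 1, so C commits to X. Subgame-perfect outcome: (T, X) with payoffs (10, 4).
Now find the simultaneous Nash equilibrium.
R's best replies: W→B; X→T; Y→T; Z→T.
C's best replies: T→W; B→W.
The unique mutual best reply is (B, W), giving (9, 3).
C's commitment gain: 4 − 3 = 1.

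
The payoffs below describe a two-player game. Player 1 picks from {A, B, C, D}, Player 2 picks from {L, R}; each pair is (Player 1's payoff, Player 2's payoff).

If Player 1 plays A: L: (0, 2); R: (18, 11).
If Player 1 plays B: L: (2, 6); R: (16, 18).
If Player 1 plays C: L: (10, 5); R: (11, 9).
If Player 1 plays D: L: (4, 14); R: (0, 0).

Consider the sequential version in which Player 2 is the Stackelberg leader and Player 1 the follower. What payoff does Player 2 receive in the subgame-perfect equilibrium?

11

Work backward from Player 1's decision.
- L: BR = C, leader payoff 5.
- R: BR = A, leader payoff 11.
Maximizing over 5, 11, Player 2 chooses R. Subgame-perfect outcome: (A, R) with payoffs (18, 11).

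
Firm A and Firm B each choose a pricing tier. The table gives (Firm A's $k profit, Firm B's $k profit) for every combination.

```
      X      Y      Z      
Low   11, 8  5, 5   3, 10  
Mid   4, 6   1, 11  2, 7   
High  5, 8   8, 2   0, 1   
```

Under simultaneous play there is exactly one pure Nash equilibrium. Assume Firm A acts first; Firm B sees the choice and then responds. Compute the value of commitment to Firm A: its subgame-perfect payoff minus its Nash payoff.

Firm B best-responds to each possible Firm A move:
- Low: BR = Z, leader payoff 3.
- Mid: BR = Y, leader payoff 1.
- High: BR = X, leader payoff 5.
Firm A's induced payoffs are 3, 1, 5, so Firm A commits to High. Subgame-perfect outcome: (High, X) with payoffs (5, 8).
Now find the simultaneous Nash equilibrium.
Firm A's best replies: X→Low; Y→High; Z→Low.
Firm B's best replies: Low→Z; Mid→Y; High→X.
The unique mutual best reply is (Low, Z), giving (3, 10).
Firm A's commitment gain: 5 − 3 = 2.

2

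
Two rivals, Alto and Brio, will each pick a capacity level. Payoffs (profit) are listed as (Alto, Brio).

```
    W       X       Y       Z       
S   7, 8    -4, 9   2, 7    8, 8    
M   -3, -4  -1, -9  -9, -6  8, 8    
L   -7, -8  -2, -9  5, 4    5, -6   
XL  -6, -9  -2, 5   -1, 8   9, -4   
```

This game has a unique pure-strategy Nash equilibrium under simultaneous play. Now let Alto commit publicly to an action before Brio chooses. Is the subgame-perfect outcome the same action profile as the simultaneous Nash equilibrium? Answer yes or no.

no

Backward induction with Alto moving first.
- S: Brio compares 8, 9, 7, 8 and picks X; Alto would get -4.
- M: Brio compares -4, -9, -6, 8 and picks Z; Alto would get 8.
- L: Brio compares -8, -9, 4, -6 and picks Y; Alto would get 5.
- XL: Brio compares -9, 5, 8, -4 and picks Y; Alto would get -1.
Alto's induced payoffs are -4, 8, 5, -1, so Alto commits to M. Subgame-perfect outcome: (M, Z) with payoffs (8, 8).
Under simultaneous play:
Alto's best replies: W→S; X→M; Y→L; Z→XL.
Brio's best replies: S→X; M→Z; L→Y; XL→Y.
The unique mutual best reply is (L, Y), giving (5, 4).
Sequential outcome (M, Z) differs from the Nash profile (L, Y).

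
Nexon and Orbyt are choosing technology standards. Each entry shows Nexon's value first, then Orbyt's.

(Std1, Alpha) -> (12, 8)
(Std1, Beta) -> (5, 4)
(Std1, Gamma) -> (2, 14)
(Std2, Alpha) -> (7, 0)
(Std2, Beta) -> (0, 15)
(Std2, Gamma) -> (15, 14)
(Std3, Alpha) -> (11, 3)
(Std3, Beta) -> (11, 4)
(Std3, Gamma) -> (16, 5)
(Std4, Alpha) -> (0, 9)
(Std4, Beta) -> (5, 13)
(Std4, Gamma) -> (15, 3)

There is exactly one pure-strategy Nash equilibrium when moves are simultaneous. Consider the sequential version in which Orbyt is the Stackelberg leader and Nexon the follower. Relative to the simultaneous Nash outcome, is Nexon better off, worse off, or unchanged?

worse off

Solve by backward induction (Orbyt leads).
- Alpha: Nexon compares 12, 7, 11, 0 and picks Std1; Orbyt would get 8.
- Beta: Nexon compares 5, 0, 11, 5 and picks Std3; Orbyt would get 4.
- Gamma: Nexon compares 2, 15, 16, 15 and picks Std3; Orbyt would get 5.
Among 8, 4, 5, the best is 8 at Alpha. Subgame-perfect outcome: (Std1, Alpha) with payoffs (12, 8).
Under simultaneous play:
Nexon's best replies: Alpha→Std1; Beta→Std3; Gamma→Std3.
Orbyt's best replies: Std1→Gamma; Std2→Beta; Std3→Gamma; Std4→Beta.
The unique mutual best reply is (Std3, Gamma), giving (16, 5).
Nexon earns 12 sequentially versus 16 at the Nash outcome: worse off.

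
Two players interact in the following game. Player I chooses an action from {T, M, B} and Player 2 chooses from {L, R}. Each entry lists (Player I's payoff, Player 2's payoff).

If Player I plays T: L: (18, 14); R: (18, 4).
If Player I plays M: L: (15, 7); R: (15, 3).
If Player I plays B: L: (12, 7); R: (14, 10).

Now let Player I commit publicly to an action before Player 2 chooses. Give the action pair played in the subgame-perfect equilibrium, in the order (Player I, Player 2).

Backward induction with Player I moving first.
- T → Player 2 plays L (best of 14, 4); Player I gets 18.
- M → Player 2 plays L (best of 7, 3); Player I gets 15.
- B → Player 2 plays R (best of 7, 10); Player I gets 14.
Among 18, 15, 14, the best is 18 at T. Subgame-perfect outcome: (T, L) with payoffs (18, 14).

(T, L)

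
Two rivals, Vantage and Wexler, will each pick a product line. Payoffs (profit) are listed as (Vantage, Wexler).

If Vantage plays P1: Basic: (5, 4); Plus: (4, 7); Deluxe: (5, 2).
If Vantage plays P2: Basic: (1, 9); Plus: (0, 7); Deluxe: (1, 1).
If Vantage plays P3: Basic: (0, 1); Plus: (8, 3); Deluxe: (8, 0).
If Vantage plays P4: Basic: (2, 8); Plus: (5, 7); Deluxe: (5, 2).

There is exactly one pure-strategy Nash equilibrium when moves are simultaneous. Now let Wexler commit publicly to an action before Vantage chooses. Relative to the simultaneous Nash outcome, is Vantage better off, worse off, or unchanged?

worse off

Solve by backward induction (Wexler leads).
- Basic: BR = P1, leader payoff 4.
- Plus: BR = P3, leader payoff 3.
- Deluxe: BR = P3, leader payoff 0.
Wexler's induced payoffs are 4, 3, 0, so Wexler commits to Basic. Subgame-perfect outcome: (P1, Basic) with payoffs (5, 4).
Under simultaneous play:
Vantage's best replies: Basic→P1; Plus→P3; Deluxe→P3.
Wexler's best replies: P1→Plus; P2→Basic; P3→Plus; P4→Basic.
The unique mutual best reply is (P3, Plus), giving (8, 3).
Vantage earns 5 sequentially versus 8 at the Nash outcome: worse off.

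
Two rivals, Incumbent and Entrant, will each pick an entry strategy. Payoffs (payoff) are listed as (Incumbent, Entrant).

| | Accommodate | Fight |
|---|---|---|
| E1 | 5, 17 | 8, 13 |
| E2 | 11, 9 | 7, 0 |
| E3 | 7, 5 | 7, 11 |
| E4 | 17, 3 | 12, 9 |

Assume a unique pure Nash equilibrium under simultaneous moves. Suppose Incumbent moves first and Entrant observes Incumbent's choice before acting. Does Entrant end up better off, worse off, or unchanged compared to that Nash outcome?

Entrant best-responds to each possible Incumbent move:
- E1: Entrant compares 17, 13 and picks Accommodate; Incumbent would get 5.
- E2: Entrant compares 9, 0 and picks Accommodate; Incumbent would get 11.
- E3: Entrant compares 5, 11 and picks Fight; Incumbent would get 7.
- E4: Entrant compares 3, 9 and picks Fight; Incumbent would get 12.
Incumbent's induced payoffs are 5, 11, 7, 12, so Incumbent commits to E4. Subgame-perfect outcome: (E4, Fight) with payoffs (12, 9).
Now find the simultaneous Nash equilibrium.
Incumbent's best replies: Accommodate→E4; Fight→E4.
Entrant's best replies: E1→Accommodate; E2→Accommodate; E3→Fight; E4→Fight.
Only (E4, Fight) has each player best-responding; Nash payoffs (12, 9).
Entrant earns 9 sequentially versus 9 at the Nash outcome: unchanged.

unchanged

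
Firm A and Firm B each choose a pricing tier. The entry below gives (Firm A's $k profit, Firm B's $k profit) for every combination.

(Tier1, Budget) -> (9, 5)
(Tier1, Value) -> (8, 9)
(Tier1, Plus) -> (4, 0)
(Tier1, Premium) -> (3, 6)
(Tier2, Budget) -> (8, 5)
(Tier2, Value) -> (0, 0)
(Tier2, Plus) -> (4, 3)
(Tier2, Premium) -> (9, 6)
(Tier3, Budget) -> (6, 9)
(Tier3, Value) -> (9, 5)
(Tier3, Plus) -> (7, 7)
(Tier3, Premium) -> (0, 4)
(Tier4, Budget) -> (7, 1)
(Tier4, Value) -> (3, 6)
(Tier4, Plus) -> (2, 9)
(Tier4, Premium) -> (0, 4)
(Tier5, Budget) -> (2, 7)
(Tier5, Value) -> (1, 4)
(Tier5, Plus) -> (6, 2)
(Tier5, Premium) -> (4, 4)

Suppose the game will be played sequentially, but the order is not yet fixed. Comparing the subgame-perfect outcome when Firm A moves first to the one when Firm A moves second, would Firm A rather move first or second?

If Firm A leads: Firm B's best replies are Tier1→Value, Tier2→Premium, Tier3→Budget, Tier4→Plus, Tier5→Budget; Firm A's induced payoffs 8, 9, 6, 2, 2; outcome (Tier2, Premium), payoffs (9, 6).
If Firm B leads: Firm A's best replies are Budget→Tier1, Value→Tier3, Plus→Tier3, Premium→Tier2; Firm B's induced payoffs 5, 5, 7, 6; outcome (Tier3, Plus), payoffs (7, 7).
Firm A gets 9 moving first and 7 moving second, so Firm A prefers to move first.

first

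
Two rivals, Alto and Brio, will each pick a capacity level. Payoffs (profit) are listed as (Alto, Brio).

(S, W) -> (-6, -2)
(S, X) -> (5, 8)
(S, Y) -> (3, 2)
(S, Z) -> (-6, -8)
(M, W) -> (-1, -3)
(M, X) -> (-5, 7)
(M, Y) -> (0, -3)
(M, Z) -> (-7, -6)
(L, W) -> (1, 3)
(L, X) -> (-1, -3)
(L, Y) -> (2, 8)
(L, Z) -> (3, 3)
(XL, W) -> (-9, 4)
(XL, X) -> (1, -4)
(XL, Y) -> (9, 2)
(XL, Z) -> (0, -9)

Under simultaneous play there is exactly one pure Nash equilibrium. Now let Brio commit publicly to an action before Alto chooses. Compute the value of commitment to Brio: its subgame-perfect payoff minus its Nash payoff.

0

Solve by backward induction (Brio leads).
- W → Alto plays L (best of -6, -1, 1, -9); Brio gets 3.
- X → Alto plays S (best of 5, -5, -1, 1); Brio gets 8.
- Y → Alto plays XL (best of 3, 0, 2, 9); Brio gets 2.
- Z → Alto plays L (best of -6, -7, 3, 0); Brio gets 3.
Among 3, 8, 2, 3, the best is 8 at X. Subgame-perfect outcome: (S, X) with payoffs (5, 8).
For the simultaneous game, intersect best replies.
Alto's best replies: W→L; X→S; Y→XL; Z→L.
Brio's best replies: S→X; M→X; L→Y; XL→W.
Only (S, X) has each player best-responding; Nash payoffs (5, 8).
Brio's commitment gain: 8 − 8 = 0.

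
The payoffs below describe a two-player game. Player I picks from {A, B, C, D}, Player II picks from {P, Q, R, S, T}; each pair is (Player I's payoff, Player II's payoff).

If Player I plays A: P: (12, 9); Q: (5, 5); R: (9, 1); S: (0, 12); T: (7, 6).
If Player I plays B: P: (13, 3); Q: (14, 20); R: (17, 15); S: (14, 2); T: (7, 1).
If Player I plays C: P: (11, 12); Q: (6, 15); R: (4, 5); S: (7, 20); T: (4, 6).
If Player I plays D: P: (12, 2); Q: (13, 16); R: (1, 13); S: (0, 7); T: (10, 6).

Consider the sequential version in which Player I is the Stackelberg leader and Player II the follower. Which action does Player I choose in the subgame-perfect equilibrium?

B

Player II best-responds to each possible Player I move:
- A → Player II plays S (best of 9, 5, 1, 12, 6); Player I gets 0.
- B → Player II plays Q (best of 3, 20, 15, 2, 1); Player I gets 14.
- C → Player II plays S (best of 12, 15, 5, 20, 6); Player I gets 7.
- D → Player II plays Q (best of 2, 16, 13, 7, 6); Player I gets 13.
Among 0, 14, 7, 13, the best is 14 at B. Subgame-perfect outcome: (B, Q) with payoffs (14, 20).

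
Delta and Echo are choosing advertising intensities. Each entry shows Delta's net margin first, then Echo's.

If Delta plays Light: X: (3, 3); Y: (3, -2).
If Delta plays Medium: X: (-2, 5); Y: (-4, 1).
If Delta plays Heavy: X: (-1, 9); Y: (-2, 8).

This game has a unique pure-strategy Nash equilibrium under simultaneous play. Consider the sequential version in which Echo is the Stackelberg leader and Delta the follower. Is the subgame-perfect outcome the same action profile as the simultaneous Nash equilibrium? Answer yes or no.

yes

Work backward from Delta's decision.
- X → Delta plays Light (best of 3, -2, -1); Echo gets 3.
- Y → Delta plays Light (best of 3, -4, -2); Echo gets -2.
Echo's induced payoffs are 3, -2, so Echo commits to X. Subgame-perfect outcome: (Light, X) with payoffs (3, 3).
For the simultaneous game, intersect best replies.
Delta's best replies: X→Light; Y→Light.
Echo's best replies: Light→X; Medium→X; Heavy→X.
Only (Light, X) has each player best-responding; Nash payoffs (3, 3).
Sequential outcome (Light, X) coincides with the Nash profile (Light, X).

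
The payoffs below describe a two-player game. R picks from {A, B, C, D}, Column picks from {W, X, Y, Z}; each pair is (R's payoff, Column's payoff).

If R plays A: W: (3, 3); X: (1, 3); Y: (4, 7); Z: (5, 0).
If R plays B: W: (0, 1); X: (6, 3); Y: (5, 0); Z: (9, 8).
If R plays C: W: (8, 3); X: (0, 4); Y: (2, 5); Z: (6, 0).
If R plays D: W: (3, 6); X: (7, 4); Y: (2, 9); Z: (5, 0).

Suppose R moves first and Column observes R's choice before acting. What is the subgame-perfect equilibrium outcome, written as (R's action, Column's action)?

Column best-responds to each possible R move:
- A: Column compares 3, 3, 7, 0 and picks Y; R would get 4.
- B: Column compares 1, 3, 0, 8 and picks Z; R would get 9.
- C: Column compares 3, 4, 5, 0 and picks Y; R would get 2.
- D: Column compares 6, 4, 9, 0 and picks Y; R would get 2.
Among 4, 9, 2, 2, the best is 9 at B. Subgame-perfect outcome: (B, Z) with payoffs (9, 8).

(B, Z)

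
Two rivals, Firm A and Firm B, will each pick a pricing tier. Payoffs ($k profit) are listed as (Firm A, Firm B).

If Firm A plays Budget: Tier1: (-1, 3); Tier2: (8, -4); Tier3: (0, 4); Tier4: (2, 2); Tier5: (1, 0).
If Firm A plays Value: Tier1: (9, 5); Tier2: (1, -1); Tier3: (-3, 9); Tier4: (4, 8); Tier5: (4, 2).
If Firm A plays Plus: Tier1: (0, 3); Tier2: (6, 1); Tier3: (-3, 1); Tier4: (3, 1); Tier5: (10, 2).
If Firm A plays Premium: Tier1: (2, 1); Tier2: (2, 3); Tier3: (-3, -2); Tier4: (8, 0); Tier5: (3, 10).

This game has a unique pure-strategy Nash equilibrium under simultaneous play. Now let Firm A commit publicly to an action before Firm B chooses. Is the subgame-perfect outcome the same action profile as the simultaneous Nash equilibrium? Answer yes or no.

Backward induction with Firm A moving first.
- Budget → Firm B plays Tier3 (best of 3, -4, 4, 2, 0); Firm A gets 0.
- Value → Firm B plays Tier3 (best of 5, -1, 9, 8, 2); Firm A gets -3.
- Plus → Firm B plays Tier1 (best of 3, 1, 1, 1, 2); Firm A gets 0.
- Premium → Firm B plays Tier5 (best of 1, 3, -2, 0, 10); Firm A gets 3.
Firm A's induced payoffs are 0, -3, 0, 3, so Firm A commits to Premium. Subgame-perfect outcome: (Premium, Tier5) with payoffs (3, 10).
Now find the simultaneous Nash equilibrium.
Firm A's best replies: Tier1→Value; Tier2→Budget; Tier3→Budget; Tier4→Premium; Tier5→Plus.
Firm B's best replies: Budget→Tier3; Value→Tier3; Plus→Tier1; Premium→Tier5.
Only (Budget, Tier3) has each player best-responding; Nash payoffs (0, 4).
Sequential outcome (Premium, Tier5) differs from the Nash profile (Budget, Tier3).

no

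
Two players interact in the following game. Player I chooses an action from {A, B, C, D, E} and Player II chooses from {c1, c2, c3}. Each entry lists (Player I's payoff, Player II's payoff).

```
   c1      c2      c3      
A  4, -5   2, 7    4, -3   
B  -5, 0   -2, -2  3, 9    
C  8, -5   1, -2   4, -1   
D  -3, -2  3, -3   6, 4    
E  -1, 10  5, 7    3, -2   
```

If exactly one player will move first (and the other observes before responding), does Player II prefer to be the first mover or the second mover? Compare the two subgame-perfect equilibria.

If Player I leads: Player II's best replies are A→c2, B→c3, C→c3, D→c3, E→c1; Player I's induced payoffs 2, 3, 4, 6, -1; outcome (D, c3), payoffs (6, 4).
If Player II leads: Player I's best replies are c1→C, c2→E, c3→D; Player II's induced payoffs -5, 7, 4; outcome (E, c2), payoffs (5, 7).
Player II gets 7 moving first and 4 moving second, so Player II prefers to move first.

first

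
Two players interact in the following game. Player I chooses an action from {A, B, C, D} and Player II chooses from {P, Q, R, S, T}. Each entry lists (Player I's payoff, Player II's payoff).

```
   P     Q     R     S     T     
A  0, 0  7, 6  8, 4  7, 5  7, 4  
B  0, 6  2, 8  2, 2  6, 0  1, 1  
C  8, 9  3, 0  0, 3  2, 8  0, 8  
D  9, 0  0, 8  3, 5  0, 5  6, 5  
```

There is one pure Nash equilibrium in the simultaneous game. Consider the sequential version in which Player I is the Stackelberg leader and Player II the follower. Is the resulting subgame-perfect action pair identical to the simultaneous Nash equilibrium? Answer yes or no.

Backward induction with Player I moving first.
- A: Player II compares 0, 6, 4, 5, 4 and picks Q; Player I would get 7.
- B: Player II compares 6, 8, 2, 0, 1 and picks Q; Player I would get 2.
- C: Player II compares 9, 0, 3, 8, 8 and picks P; Player I would get 8.
- D: Player II compares 0, 8, 5, 5, 5 and picks Q; Player I would get 0.
Maximizing over 7, 2, 8, 0, Player I chooses C. Subgame-perfect outcome: (C, P) with payoffs (8, 9).
For the simultaneous game, intersect best replies.
Player I's best replies: P→D; Q→A; R→A; S→A; T→A.
Player II's best replies: A→Q; B→Q; C→P; D→Q.
The unique mutual best reply is (A, Q), giving (7, 6).
Sequential outcome (C, P) differs from the Nash profile (A, Q).

no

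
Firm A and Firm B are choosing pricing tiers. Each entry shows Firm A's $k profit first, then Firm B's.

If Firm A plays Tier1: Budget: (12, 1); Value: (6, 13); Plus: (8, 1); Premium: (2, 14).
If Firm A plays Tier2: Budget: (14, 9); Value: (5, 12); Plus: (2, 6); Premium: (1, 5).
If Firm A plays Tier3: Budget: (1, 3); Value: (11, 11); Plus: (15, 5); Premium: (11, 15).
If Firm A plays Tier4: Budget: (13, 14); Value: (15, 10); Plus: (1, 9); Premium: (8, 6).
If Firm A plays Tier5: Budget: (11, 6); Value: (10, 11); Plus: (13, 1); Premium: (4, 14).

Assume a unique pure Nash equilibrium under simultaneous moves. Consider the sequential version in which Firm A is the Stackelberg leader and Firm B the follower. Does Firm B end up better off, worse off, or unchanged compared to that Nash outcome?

Backward induction with Firm A moving first.
- Tier1: BR = Premium, leader payoff 2.
- Tier2: BR = Value, leader payoff 5.
- Tier3: BR = Premium, leader payoff 11.
- Tier4: BR = Budget, leader payoff 13.
- Tier5: BR = Premium, leader payoff 4.
Maximizing over 2, 5, 11, 13, 4, Firm A chooses Tier4. Subgame-perfect outcome: (Tier4, Budget) with payoffs (13, 14).
Under simultaneous play:
Firm A's best replies: Budget→Tier2; Value→Tier4; Plus→Tier3; Premium→Tier3.
Firm B's best replies: Tier1→Premium; Tier2→Value; Tier3→Premium; Tier4→Budget; Tier5→Premium.
Only (Tier3, Premium) has each player best-responding; Nash payoffs (11, 15).
Firm B earns 14 sequentially versus 15 at the Nash outcome: worse off.

worse off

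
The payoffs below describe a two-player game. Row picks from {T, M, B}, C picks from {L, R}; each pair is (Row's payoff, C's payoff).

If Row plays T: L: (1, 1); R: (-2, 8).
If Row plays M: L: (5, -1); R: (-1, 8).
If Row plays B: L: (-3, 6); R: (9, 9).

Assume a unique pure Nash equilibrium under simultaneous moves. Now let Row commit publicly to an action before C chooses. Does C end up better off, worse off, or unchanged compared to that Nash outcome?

Solve by backward induction (Row leads).
- T → C plays R (best of 1, 8); Row gets -2.
- M → C plays R (best of -1, 8); Row gets -1.
- B → C plays R (best of 6, 9); Row gets 9.
Row's induced payoffs are -2, -1, 9, so Row commits to B. Subgame-perfect outcome: (B, R) with payoffs (9, 9).
Now find the simultaneous Nash equilibrium.
Row's best replies: L→M; R→B.
C's best replies: T→R; M→R; B→R.
Only (B, R) has each player best-responding; Nash payoffs (9, 9).
C earns 9 sequentially versus 9 at the Nash outcome: unchanged.

unchanged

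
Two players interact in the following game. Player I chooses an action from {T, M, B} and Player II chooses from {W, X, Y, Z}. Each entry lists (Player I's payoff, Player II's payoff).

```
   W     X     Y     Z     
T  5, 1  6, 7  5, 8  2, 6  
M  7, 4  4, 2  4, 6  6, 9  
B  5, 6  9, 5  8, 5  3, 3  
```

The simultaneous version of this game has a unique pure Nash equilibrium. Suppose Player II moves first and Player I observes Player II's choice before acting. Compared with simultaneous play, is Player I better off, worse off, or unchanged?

unchanged

Solve by backward induction (Player II leads).
- W → Player I plays M (best of 5, 7, 5); Player II gets 4.
- X → Player I plays B (best of 6, 4, 9); Player II gets 5.
- Y → Player I plays B (best of 5, 4, 8); Player II gets 5.
- Z → Player I plays M (best of 2, 6, 3); Player II gets 9.
Among 4, 5, 5, 9, the best is 9 at Z. Subgame-perfect outcome: (M, Z) with payoffs (6, 9).
Under simultaneous play:
Player I's best replies: W→M; X→B; Y→B; Z→M.
Player II's best replies: T→Y; M→Z; B→W.
Only (M, Z) has each player best-responding; Nash payoffs (6, 9).
Player I earns 6 sequentially versus 6 at the Nash outcome: unchanged.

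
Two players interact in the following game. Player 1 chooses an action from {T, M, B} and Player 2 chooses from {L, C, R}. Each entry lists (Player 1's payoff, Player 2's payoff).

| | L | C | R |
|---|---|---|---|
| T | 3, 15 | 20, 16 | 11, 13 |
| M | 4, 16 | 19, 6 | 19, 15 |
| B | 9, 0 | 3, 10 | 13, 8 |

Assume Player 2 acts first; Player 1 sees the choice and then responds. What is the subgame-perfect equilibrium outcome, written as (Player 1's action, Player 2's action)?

Backward induction with Player 2 moving first.
- L → Player 1 plays B (best of 3, 4, 9); Player 2 gets 0.
- C → Player 1 plays T (best of 20, 19, 3); Player 2 gets 16.
- R → Player 1 plays M (best of 11, 19, 13); Player 2 gets 15.
Player 2's induced payoffs are 0, 16, 15, so Player 2 commits to C. Subgame-perfect outcome: (T, C) with payoffs (20, 16).

(T, C)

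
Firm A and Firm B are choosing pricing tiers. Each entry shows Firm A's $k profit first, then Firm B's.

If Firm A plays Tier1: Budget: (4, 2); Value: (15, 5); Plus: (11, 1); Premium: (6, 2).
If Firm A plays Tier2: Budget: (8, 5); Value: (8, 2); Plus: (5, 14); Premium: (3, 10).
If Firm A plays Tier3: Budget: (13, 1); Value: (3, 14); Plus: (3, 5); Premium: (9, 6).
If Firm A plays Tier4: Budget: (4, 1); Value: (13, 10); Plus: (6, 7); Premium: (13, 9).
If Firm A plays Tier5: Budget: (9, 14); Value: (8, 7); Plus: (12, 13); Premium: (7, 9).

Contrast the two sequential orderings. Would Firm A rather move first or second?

If Firm A leads: Firm B's best replies are Tier1→Value, Tier2→Plus, Tier3→Value, Tier4→Value, Tier5→Budget; Firm A's induced payoffs 15, 5, 3, 13, 9; outcome (Tier1, Value), payoffs (15, 5).
If Firm B leads: Firm A's best replies are Budget→Tier3, Value→Tier1, Plus→Tier5, Premium→Tier4; Firm B's induced payoffs 1, 5, 13, 9; outcome (Tier5, Plus), payoffs (12, 13).
Firm A gets 15 moving first and 12 moving second, so Firm A prefers to move first.

first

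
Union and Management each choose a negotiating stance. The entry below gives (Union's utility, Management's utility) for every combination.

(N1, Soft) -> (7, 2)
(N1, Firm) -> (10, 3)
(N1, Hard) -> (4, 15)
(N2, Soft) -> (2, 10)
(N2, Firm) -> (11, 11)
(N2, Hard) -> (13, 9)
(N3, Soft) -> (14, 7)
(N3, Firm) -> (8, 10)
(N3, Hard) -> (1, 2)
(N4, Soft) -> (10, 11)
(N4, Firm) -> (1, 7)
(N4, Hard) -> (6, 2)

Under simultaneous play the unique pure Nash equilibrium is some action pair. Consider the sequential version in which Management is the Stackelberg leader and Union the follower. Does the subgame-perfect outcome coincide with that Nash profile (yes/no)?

yes

Backward induction with Management moving first.
- Soft: Union compares 7, 2, 14, 10 and picks N3; Management would get 7.
- Firm: Union compares 10, 11, 8, 1 and picks N2; Management would get 11.
- Hard: Union compares 4, 13, 1, 6 and picks N2; Management would get 9.
Among 7, 11, 9, the best is 11 at Firm. Subgame-perfect outcome: (N2, Firm) with payoffs (11, 11).
Under simultaneous play:
Union's best replies: Soft→N3; Firm→N2; Hard→N2.
Management's best replies: N1→Hard; N2→Firm; N3→Firm; N4→Soft.
The unique mutual best reply is (N2, Firm), giving (11, 11).
Sequential outcome (N2, Firm) coincides with the Nash profile (N2, Firm).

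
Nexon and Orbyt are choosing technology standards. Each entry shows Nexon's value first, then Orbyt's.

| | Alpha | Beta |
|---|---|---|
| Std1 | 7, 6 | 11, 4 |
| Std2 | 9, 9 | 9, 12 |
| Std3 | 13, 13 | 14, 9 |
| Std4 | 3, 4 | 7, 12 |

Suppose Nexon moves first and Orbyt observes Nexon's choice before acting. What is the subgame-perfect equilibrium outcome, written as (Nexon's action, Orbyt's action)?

(Std3, Alpha)

Backward induction with Nexon moving first.
- Std1 → Orbyt plays Alpha (best of 6, 4); Nexon gets 7.
- Std2 → Orbyt plays Beta (best of 9, 12); Nexon gets 9.
- Std3 → Orbyt plays Alpha (best of 13, 9); Nexon gets 13.
- Std4 → Orbyt plays Beta (best of 4, 12); Nexon gets 7.
Maximizing over 7, 9, 13, 7, Nexon chooses Std3. Subgame-perfect outcome: (Std3, Alpha) with payoffs (13, 13).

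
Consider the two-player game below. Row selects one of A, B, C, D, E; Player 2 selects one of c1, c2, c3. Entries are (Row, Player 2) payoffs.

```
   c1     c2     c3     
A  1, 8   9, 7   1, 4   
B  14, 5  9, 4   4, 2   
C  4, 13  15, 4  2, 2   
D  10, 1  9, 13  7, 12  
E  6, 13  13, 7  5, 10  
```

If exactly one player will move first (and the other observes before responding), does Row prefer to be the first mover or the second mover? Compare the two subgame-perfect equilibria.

If Row leads: Player 2's best replies are A→c1, B→c1, C→c1, D→c2, E→c1; Row's induced payoffs 1, 14, 4, 9, 6; outcome (B, c1), payoffs (14, 5).
If Player 2 leads: Row's best replies are c1→B, c2→C, c3→D; Player 2's induced payoffs 5, 4, 12; outcome (D, c3), payoffs (7, 12).
Row gets 14 moving first and 7 moving second, so Row prefers to move first.

first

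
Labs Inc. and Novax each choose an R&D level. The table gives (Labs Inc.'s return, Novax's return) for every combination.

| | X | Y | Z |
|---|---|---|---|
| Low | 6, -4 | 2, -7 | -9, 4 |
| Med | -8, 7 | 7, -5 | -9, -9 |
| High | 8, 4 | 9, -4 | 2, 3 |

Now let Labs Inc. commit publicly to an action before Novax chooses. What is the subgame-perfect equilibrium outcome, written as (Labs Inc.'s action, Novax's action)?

Novax best-responds to each possible Labs Inc. move:
- Low: BR = Z, leader payoff -9.
- Med: BR = X, leader payoff -8.
- High: BR = X, leader payoff 8.
Maximizing over -9, -8, 8, Labs Inc. chooses High. Subgame-perfect outcome: (High, X) with payoffs (8, 4).

(High, X)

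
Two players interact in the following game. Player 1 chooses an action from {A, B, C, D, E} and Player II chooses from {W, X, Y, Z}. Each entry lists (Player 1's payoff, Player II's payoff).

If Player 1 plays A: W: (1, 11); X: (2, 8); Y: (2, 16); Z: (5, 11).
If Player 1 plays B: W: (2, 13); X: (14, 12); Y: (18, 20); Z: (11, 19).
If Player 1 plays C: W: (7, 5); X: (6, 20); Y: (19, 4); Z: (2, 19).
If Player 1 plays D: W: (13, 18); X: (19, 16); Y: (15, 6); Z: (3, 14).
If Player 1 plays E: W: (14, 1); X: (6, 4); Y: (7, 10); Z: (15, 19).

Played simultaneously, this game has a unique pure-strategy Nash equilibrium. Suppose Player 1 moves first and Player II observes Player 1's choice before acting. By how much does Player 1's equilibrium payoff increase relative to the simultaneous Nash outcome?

3

Backward induction with Player 1 moving first.
- A: Player II compares 11, 8, 16, 11 and picks Y; Player 1 would get 2.
- B: Player II compares 13, 12, 20, 19 and picks Y; Player 1 would get 18.
- C: Player II compares 5, 20, 4, 19 and picks X; Player 1 would get 6.
- D: Player II compares 18, 16, 6, 14 and picks W; Player 1 would get 13.
- E: Player II compares 1, 4, 10, 19 and picks Z; Player 1 would get 15.
Player 1's induced payoffs are 2, 18, 6, 13, 15, so Player 1 commits to B. Subgame-perfect outcome: (B, Y) with payoffs (18, 20).
Under simultaneous play:
Player 1's best replies: W→E; X→D; Y→C; Z→E.
Player II's best replies: A→Y; B→Y; C→X; D→W; E→Z.
The unique mutual best reply is (E, Z), giving (15, 19).
Player 1's commitment gain: 18 − 15 = 3.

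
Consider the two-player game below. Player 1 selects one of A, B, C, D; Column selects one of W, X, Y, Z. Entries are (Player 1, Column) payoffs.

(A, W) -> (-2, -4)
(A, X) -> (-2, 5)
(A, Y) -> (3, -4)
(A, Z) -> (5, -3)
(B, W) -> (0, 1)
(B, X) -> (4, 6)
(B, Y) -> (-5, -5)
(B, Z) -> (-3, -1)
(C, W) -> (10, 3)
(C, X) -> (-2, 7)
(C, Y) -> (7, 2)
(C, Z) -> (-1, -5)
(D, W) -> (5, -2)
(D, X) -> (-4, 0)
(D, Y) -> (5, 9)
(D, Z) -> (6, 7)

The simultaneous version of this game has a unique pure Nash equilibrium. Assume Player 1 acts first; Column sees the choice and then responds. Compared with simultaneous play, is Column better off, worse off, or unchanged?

Backward induction with Player 1 moving first.
- A: Column compares -4, 5, -4, -3 and picks X; Player 1 would get -2.
- B: Column compares 1, 6, -5, -1 and picks X; Player 1 would get 4.
- C: Column compares 3, 7, 2, -5 and picks X; Player 1 would get -2.
- D: Column compares -2, 0, 9, 7 and picks Y; Player 1 would get 5.
Player 1's induced payoffs are -2, 4, -2, 5, so Player 1 commits to D. Subgame-perfect outcome: (D, Y) with payoffs (5, 9).
Now find the simultaneous Nash equilibrium.
Player 1's best replies: W→C; X→B; Y→C; Z→D.
Column's best replies: A→X; B→X; C→X; D→Y.
Only (B, X) has each player best-responding; Nash payoffs (4, 6).
Column earns 9 sequentially versus 6 at the Nash outcome: better off.

better off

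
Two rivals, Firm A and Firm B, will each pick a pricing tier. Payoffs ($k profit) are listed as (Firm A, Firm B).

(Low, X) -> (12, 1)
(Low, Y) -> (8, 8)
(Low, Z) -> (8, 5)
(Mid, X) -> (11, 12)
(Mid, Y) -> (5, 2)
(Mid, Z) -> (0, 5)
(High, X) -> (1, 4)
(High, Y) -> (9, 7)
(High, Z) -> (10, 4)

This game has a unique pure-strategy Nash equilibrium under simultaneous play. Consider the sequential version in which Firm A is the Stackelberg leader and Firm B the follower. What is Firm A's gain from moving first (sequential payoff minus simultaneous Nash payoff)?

Solve by backward induction (Firm A leads).
- Low → Firm B plays Y (best of 1, 8, 5); Firm A gets 8.
- Mid → Firm B plays X (best of 12, 2, 5); Firm A gets 11.
- High → Firm B plays Y (best of 4, 7, 4); Firm A gets 9.
Firm A's induced payoffs are 8, 11, 9, so Firm A commits to Mid. Subgame-perfect outcome: (Mid, X) with payoffs (11, 12).
Now find the simultaneous Nash equilibrium.
Firm A's best replies: X→Low; Y→High; Z→High.
Firm B's best replies: Low→Y; Mid→X; High→Y.
Only (High, Y) has each player best-responding; Nash payoffs (9, 7).
Firm A's commitment gain: 11 − 9 = 2.

2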